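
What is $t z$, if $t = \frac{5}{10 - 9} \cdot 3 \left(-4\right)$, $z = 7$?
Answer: $-420$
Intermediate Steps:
$t = -60$ ($t = \frac{5}{1} \left(-12\right) = 5 \cdot 1 \left(-12\right) = 5 \left(-12\right) = -60$)
$t z = \left(-60\right) 7 = -420$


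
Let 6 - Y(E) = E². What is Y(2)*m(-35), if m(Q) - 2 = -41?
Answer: -78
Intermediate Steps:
Y(E) = 6 - E²
m(Q) = -39 (m(Q) = 2 - 41 = -39)
Y(2)*m(-35) = (6 - 1*2²)*(-39) = (6 - 1*4)*(-39) = (6 - 4)*(-39) = 2*(-39) = -78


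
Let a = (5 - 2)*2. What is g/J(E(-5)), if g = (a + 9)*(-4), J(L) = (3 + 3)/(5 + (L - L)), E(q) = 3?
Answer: -50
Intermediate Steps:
a = 6 (a = 3*2 = 6)
J(L) = 6/5 (J(L) = 6/(5 + 0) = 6/5)
g = -60 (g = (6 + 9)*(-4) = 15*(-4) = -60)
g/J(E(-5)) = -60/6/5 = -60*⅚ = -50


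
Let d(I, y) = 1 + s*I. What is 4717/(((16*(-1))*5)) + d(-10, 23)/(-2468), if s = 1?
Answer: -2910209/49360 ≈ -58.959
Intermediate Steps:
d(I, y) = 1 + I (d(I, y) = 1 + 1*I = 1 + I)
4717/(((16*(-1))*5)) + d(-10, 23)/(-2468) = 4717/(((16*(-1))*5)) + (1 - 10)/(-2468) = 4717/((-16*5)) - 9*(-1/2468) = 4717/(-80) + 9/2468 = 4717*(-1/80) + 9/2468 = -4717/80 + 9/2468 = -2910209/49360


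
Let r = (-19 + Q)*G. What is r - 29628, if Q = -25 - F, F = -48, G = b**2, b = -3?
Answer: -29592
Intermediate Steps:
G = 9 (G = (-3)**2 = 9)
Q = 23 (Q = -25 - 1*(-48) = -25 + 48 = 23)
r = 36 (r = (-19 + 23)*9 = 4*9 = 36)
r - 29628 = 36 - 29628 = -29592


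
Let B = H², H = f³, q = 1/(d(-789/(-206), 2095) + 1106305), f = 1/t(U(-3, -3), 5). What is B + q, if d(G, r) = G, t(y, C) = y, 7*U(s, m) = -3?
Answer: 26812162425905/166138822251 ≈ 161.38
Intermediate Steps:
U(s, m) = -3/7 (U(s, m) = (⅐)*(-3) = -3/7)
f = -7/3 (f = 1/(-3/7) = -7/3 ≈ -2.3333)
q = 206/227899619 (q = 1/(-789/(-206) + 1106305) = 1/(-789*(-1/206) + 1106305) = 1/(789/206 + 1106305) = 1/(227899619/206) = 206/227899619 ≈ 9.0391e-7)
H = -343/27 (H = (-7/3)³ = -343/27 ≈ -12.704)
B = 117649/729 (B = (-343/27)² = 117649/729 ≈ 161.38)
B + q = 117649/729 + 206/227899619 = 26812162425905/166138822251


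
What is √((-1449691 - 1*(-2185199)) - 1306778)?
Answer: I*√571270 ≈ 755.82*I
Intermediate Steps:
√((-1449691 - 1*(-2185199)) - 1306778) = √((-1449691 + 2185199) - 1306778) = √(735508 - 1306778) = √(-571270) = I*√571270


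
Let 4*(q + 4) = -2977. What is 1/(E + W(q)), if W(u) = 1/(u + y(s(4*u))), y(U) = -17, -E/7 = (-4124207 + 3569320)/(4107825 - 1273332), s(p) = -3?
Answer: 8676383073/11878225777 ≈ 0.73044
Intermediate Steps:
q = -2993/4 (q = -4 + (1/4)*(-2977) = -4 - 2977/4 = -2993/4 ≈ -748.25)
E = 3884209/2834493 (E = -7*(-4124207 + 3569320)/(4107825 - 1273332) = -(-3884209)/2834493 = -7*(-554887/2834493) = 3884209/2834493 ≈ 1.3703)
W(u) = 1/(-17 + u) (W(u) = 1/(u - 17) = 1/(-17 + u))
1/(E + W(q)) = 1/(3884209/2834493 + 1/(-17 - 2993/4)) = 1/(3884209/2834493 + 1/(-3061/4)) = 1/(3884209/2834493 - 4/3061) = 1/(11878225777/8676383073) = 8676383073/11878225777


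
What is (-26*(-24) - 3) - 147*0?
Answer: 621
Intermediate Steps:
(-26*(-24) - 3) - 147*0 = (624 - 3) - 1*0 = 621 + 0 = 621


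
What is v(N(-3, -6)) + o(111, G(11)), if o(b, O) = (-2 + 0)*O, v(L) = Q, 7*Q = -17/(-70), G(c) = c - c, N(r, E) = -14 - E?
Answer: 17/490 ≈ 0.034694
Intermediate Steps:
G(c) = 0
Q = 17/490 (Q = (-17/(-70))/7 = (-17*(-1/70))/7 = (⅐)*(17/70) = 17/490 ≈ 0.034694)
v(L) = 17/490
o(b, O) = -2*O
v(N(-3, -6)) + o(111, G(11)) = 17/490 - 2*0 = 17/490 + 0 = 17/490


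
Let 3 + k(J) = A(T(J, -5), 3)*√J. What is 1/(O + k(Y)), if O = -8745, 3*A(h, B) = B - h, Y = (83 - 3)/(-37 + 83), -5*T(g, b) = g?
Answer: -239483061/2094997758338 - 5313*√230/4189995516676 ≈ -0.00011433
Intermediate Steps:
T(g, b) = -g/5
Y = 40/23 (Y = 80/46 = 80*(1/46) = 40/23 ≈ 1.7391)
A(h, B) = -h/3 + B/3 (A(h, B) = (B - h)/3 = -h/3 + B/3)
k(J) = -3 + √J*(1 + J/15) (k(J) = -3 + (-(-1)*J/15 + (⅓)*3)*√J = -3 + (J/15 + 1)*√J = -3 + (1 + J/15)*√J = -3 + √J*(1 + J/15))
1/(O + k(Y)) = 1/(-8745 + (-3 + √(40/23)*(15 + 40/23)/15)) = 1/(-8745 + (-3 + (1/15)*(2*√230/23)*(385/23))) = 1/(-8745 + (-3 + 154*√230/1587)) = 1/(-8748 + 154*√230/1587)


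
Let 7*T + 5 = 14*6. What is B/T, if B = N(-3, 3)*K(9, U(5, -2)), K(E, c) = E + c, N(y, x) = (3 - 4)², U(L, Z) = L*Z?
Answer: -7/79 ≈ -0.088608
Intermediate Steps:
N(y, x) = 1 (N(y, x) = (-1)² = 1)
T = 79/7 (T = -5/7 + (14*6)/7 = -5/7 + (⅐)*84 = -5/7 + 12 = 79/7 ≈ 11.286)
B = -1 (B = 1*(9 + 5*(-2)) = 1*(9 - 10) = 1*(-1) = -1)
B/T = -1/79/7 = -1*7/79 = -7/79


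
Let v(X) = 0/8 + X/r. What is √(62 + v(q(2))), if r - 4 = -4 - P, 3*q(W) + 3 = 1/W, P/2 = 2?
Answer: √8958/12 ≈ 7.8872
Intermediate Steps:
P = 4 (P = 2*2 = 4)
q(W) = -1 + 1/(3*W)
r = -4 (r = 4 + (-4 - 1*4) = 4 + (-4 - 4) = 4 - 8 = -4)
v(X) = -X/4 (v(X) = 0/8 + X/(-4) = 0*(⅛) + X*(-¼) = 0 - X/4 = -X/4)
√(62 + v(q(2))) = √(62 - (⅓ - 1*2)/(4*2)) = √(62 - (⅓ - 2)/8) = √(62 - (-5)/(8*3)) = √(62 - ¼*(-⅚)) = √(62 + 5/24) = √(1493/24) = √8958/12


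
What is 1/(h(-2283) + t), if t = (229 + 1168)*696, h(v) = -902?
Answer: 1/971410 ≈ 1.0294e-6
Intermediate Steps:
t = 972312 (t = 1397*696 = 972312)
1/(h(-2283) + t) = 1/(-902 + 972312) = 1/971410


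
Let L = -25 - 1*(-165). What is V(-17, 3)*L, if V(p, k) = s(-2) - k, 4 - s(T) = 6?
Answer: -700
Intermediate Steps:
s(T) = -2 (s(T) = 4 - 1*6 = 4 - 6 = -2)
V(p, k) = -2 - k
L = 140 (L = -25 + 165 = 140)
V(-17, 3)*L = (-2 - 1*3)*140 = (-2 - 3)*140 = -5*140 = -700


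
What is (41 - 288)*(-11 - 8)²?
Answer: -89167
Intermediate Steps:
(41 - 288)*(-11 - 8)² = -247*(-19)² = -247*361 = -89167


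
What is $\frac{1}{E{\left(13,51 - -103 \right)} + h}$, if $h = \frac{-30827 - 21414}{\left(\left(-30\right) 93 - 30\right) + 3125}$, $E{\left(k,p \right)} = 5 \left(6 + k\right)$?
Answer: $- \frac{305}{23266} \approx -0.013109$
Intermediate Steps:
$E{\left(k,p \right)} = 30 + 5 k$
$h = - \frac{52241}{305}$ ($h = - \frac{52241}{\left(-2790 - 30\right) + 3125} = - \frac{52241}{-2820 + 3125} = - \frac{52241}{305} \approx -171.28$)
$\frac{1}{E{\left(13,51 - -103 \right)} + h} = \frac{1}{\left(30 + 5 \cdot 13\right) - \frac{52241}{305}} = \frac{1}{\left(30 + 65\right) - \frac{52241}{305}} = \frac{1}{95 - \frac{52241}{305}} = \frac{1}{- \frac{23266}{305}} = - \frac{305}{23266}$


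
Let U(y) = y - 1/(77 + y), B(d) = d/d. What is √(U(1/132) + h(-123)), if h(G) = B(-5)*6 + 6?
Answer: √5398685709945/670890 ≈ 3.4633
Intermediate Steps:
B(d) = 1
h(G) = 12 (h(G) = 1*6 + 6 = 6 + 6 = 12)
√(U(1/132) + h(-123)) = √((-1 + (1/132)² + 77/132)/(77 + 1/132) + 12) = √((-1 + (1/132)² + 77*(1/132))/(77 + 1/132) + 12) = √((-1 + 1/17424 + 7/12)/(10165/132) + 12) = √((132/10165)*(-7259/17424) + 12) = √(-7259/1341780 + 12) = √(16094101/1341780) = √5398685709945/670890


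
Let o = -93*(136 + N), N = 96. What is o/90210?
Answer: -116/485 ≈ -0.23918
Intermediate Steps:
o = -21576 (o = -93*(136 + 96) = -93*232 = -21576)
o/90210 = -21576/90210 = -21576*1/90210 = -116/485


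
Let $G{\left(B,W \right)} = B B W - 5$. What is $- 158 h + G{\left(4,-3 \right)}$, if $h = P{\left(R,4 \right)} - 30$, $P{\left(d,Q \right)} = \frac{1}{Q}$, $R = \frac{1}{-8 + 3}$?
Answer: $\frac{9295}{2} \approx 4647.5$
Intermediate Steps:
$R = - \frac{1}{5}$ ($R = \frac{1}{-5} = - \frac{1}{5} \approx -0.2$)
$G{\left(B,W \right)} = -5 + W B^{2}$ ($G{\left(B,W \right)} = B^{2} W - 5 = W B^{2} - 5 = -5 + W B^{2}$)
$h = - \frac{119}{4}$ ($h = \frac{1}{4} - 30 = - \frac{119}{4} \approx -29.75$)
$- 158 h + G{\left(4,-3 \right)} = \left(-158\right) \left(- \frac{119}{4}\right) - \left(5 + 3 \cdot 4^{2}\right) = \frac{9401}{2} - 53 = \frac{9295}{2}$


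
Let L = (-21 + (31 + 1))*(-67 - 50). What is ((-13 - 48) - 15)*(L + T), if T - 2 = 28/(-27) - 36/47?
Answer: 124104428/1269 ≈ 97797.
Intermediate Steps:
T = 250/1269 (T = 2 + (28/(-27) - 36/47) = 2 + (28*(-1/27) - 36*1/47) = 2 + (-28/27 - 36/47) = 2 - 2288/1269 = 250/1269 ≈ 0.19701)
L = -1287 (L = (-21 + 32)*(-117) = 11*(-117) = -1287)
((-13 - 48) - 15)*(L + T) = ((-13 - 48) - 15)*(-1287 + 250/1269) = (-61 - 15)*(-1632953/1269) = -76*(-1632953/1269) = 124104428/1269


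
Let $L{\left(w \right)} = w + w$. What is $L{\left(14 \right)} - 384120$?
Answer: $-384092$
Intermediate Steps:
$L{\left(w \right)} = 2 w$
$L{\left(14 \right)} - 384120 = 2 \cdot 14 - 384120 = 28 - 384120 = -384092$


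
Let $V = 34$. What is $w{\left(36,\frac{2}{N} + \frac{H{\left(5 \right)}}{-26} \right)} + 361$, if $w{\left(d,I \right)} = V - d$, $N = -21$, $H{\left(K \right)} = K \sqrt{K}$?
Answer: $359$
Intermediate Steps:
$H{\left(K \right)} = K^{\frac{3}{2}}$
$w{\left(d,I \right)} = 34 - d$
$w{\left(36,\frac{2}{N} + \frac{H{\left(5 \right)}}{-26} \right)} + 361 = \left(34 - 36\right) + 361 = -2 + 361 = 359$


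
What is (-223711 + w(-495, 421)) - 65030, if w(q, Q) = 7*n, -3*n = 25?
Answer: -866398/3 ≈ -2.8880e+5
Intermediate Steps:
n = -25/3 (n = -1/3*25 = -25/3 ≈ -8.3333)
w(q, Q) = -175/3 (w(q, Q) = 7*(-25/3) = -175/3)
(-223711 + w(-495, 421)) - 65030 = (-223711 - 175/3) - 65030 = -671308/3 - 65030 = -866398/3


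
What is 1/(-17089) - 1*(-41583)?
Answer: 710611886/17089 ≈ 41583.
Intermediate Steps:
1/(-17089) - 1*(-41583) = -1/17089 + 41583 = 710611886/17089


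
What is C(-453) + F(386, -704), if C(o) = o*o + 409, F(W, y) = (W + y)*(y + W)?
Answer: 306742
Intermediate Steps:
F(W, y) = (W + y)² (F(W, y) = (W + y)*(W + y) = (W + y)²)
C(o) = 409 + o² (C(o) = o² + 409 = 409 + o²)
C(-453) + F(386, -704) = (409 + (-453)²) + (386 - 704)² = (409 + 205209) + (-318)² = 205618 + 101124 = 306742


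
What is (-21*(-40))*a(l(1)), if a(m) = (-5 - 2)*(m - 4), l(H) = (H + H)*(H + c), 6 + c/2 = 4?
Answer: 58800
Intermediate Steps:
c = -4 (c = -12 + 2*4 = -12 + 8 = -4)
l(H) = 2*H*(-4 + H) (l(H) = (H + H)*(H - 4) = (2*H)*(-4 + H) = 2*H*(-4 + H))
a(m) = 28 - 7*m (a(m) = -7*(-4 + m) = 28 - 7*m)
(-21*(-40))*a(l(1)) = (-21*(-40))*(28 - 14*(-4 + 1)) = 840*(28 - 14*(-3)) = 840*(28 - 7*(-6)) = 840*(28 + 42) = 840*70 = 58800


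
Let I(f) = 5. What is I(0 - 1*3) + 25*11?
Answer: 280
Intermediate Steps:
I(0 - 1*3) + 25*11 = 5 + 25*11 = 5 + 275 = 280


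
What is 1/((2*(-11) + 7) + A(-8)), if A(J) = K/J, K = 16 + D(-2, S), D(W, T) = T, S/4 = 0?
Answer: -1/17 ≈ -0.058824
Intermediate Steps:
S = 0 (S = 4*0 = 0)
K = 16 (K = 16 + 0 = 16)
A(J) = 16/J
1/((2*(-11) + 7) + A(-8)) = 1/((2*(-11) + 7) + 16/(-8)) = 1/((-22 + 7) + 16*(-⅛)) = 1/(-15 - 2) = 1/(-17) = -1/17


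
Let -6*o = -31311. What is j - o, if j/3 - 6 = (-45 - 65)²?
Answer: 62199/2 ≈ 31100.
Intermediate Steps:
o = 10437/2 (o = -⅙*(-31311) = 10437/2 ≈ 5218.5)
j = 36318 (j = 18 + 3*(-45 - 65)² = 18 + 3*(-110)² = 18 + 3*12100 = 18 + 36300 = 36318)
j - o = 36318 - 1*10437/2 = 36318 - 10437/2 = 62199/2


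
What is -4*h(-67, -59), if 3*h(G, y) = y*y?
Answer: -13924/3 ≈ -4641.3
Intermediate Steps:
h(G, y) = y²/3 (h(G, y) = (y*y)/3 = y²/3)
-4*h(-67, -59) = -4*(-59)²/3 = -4*3481/3 = -13924/3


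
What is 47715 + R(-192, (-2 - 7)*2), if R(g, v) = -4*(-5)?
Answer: 47735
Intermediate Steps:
R(g, v) = 20
47715 + R(-192, (-2 - 7)*2) = 47715 + 20 = 47735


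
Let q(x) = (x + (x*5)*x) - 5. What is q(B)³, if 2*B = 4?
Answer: 4913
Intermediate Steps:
B = 2 (B = (½)*4 = 2)
q(x) = -5 + x + 5*x² (q(x) = (x + (5*x)*x) - 5 = (x + 5*x²) - 5 = -5 + x + 5*x²)
q(B)³ = (-5 + 2 + 5*2²)³ = (-5 + 2 + 5*4)³ = (-5 + 2 + 20)³ = 17³ = 4913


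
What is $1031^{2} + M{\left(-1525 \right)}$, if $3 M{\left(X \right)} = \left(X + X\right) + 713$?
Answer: $1062182$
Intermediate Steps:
$M{\left(X \right)} = \frac{713}{3} + \frac{2 X}{3}$ ($M{\left(X \right)} = \frac{\left(X + X\right) + 713}{3} = \frac{2 X + 713}{3} = \frac{713 + 2 X}{3} = \frac{713}{3} + \frac{2 X}{3}$)
$1031^{2} + M{\left(-1525 \right)} = 1031^{2} + \left(\frac{713}{3} + \frac{2}{3} \left(-1525\right)\right) = 1062961 + \left(\frac{713}{3} - \frac{3050}{3}\right) = 1062961 - 779 = 1062182$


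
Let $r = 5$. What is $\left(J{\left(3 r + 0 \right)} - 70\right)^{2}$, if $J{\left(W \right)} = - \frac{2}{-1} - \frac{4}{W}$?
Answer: $\frac{1048576}{225} \approx 4660.3$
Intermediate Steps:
$J{\left(W \right)} = 2 - \frac{4}{W}$ ($J{\left(W \right)} = \left(-2\right) \left(-1\right) - \frac{4}{W} = 2 - \frac{4}{W}$)
$\left(J{\left(3 r + 0 \right)} - 70\right)^{2} = \left(\left(2 - \frac{4}{3 \cdot 5 + 0}\right) - 70\right)^{2} = \left(\left(2 - \frac{4}{15 + 0}\right) - 70\right)^{2} = \left(\left(2 - \frac{4}{15}\right) - 70\right)^{2} = \left(\frac{26}{15} - 70\right)^{2} = \left(- \frac{1024}{15}\right)^{2} = \frac{1048576}{225}$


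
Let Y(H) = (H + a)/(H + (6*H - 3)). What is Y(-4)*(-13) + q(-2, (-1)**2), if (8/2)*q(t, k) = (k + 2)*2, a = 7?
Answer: 171/62 ≈ 2.7581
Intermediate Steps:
Y(H) = (7 + H)/(-3 + 7*H) (Y(H) = (H + 7)/(H + (6*H - 3)) = (7 + H)/(H + (-3 + 6*H)) = (7 + H)/(-3 + 7*H))
q(t, k) = 1 + k/2 (q(t, k) = ((k + 2)*2)/4 = ((2 + k)*2)/4 = (4 + 2*k)/4 = 1 + k/2)
Y(-4)*(-13) + q(-2, (-1)**2) = ((7 - 4)/(-3 + 7*(-4)))*(-13) + (1 + (1/2)*(-1)**2) = (3/(-3 - 28))*(-13) + (1 + (1/2)*1) = (3/(-31))*(-13) + (1 + 1/2) = -1/31*3*(-13) + 3/2 = -3/31*(-13) + 3/2 = 39/31 + 3/2 = 171/62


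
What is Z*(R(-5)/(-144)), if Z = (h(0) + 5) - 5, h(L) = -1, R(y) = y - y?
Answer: 0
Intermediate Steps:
R(y) = 0
Z = -1 (Z = (-1 + 5) - 5 = 4 - 5 = -1)
Z*(R(-5)/(-144)) = -0/(-144) = -0*(-1)/144 = -1*0 = 0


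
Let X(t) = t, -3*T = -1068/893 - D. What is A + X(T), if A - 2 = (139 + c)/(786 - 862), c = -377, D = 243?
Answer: 154543/1786 ≈ 86.530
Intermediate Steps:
T = 72689/893 (T = -(-1068/893 - 1*243)/3 = -(-1068*1/893 - 243)/3 = -(-1068/893 - 243)/3 = -⅓*(-218067/893) = 72689/893 ≈ 81.399)
A = 195/38 (A = 2 + (139 - 377)/(786 - 862) = 2 - 238/(-76) = 2 - 238*(-1/76) = 2 + 119/38 = 195/38 ≈ 5.1316)
A + X(T) = 195/38 + 72689/893 = 154543/1786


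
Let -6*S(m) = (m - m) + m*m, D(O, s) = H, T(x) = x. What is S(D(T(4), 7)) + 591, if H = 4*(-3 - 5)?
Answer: 1261/3 ≈ 420.33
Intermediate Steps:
H = -32 (H = 4*(-8) = -32)
D(O, s) = -32
S(m) = -m²/6 (S(m) = -((m - m) + m*m)/6 = -(0 + m²)/6 = -m²/6)
S(D(T(4), 7)) + 591 = -⅙*(-32)² + 591 = -⅙*1024 + 591 = -512/3 + 591 = 1261/3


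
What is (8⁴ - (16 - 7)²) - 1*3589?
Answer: 426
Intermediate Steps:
(8⁴ - (16 - 7)²) - 1*3589 = (4096 - 1*9²) - 3589 = (4096 - 1*81) - 3589 = (4096 - 81) - 3589 = 4015 - 3589 = 426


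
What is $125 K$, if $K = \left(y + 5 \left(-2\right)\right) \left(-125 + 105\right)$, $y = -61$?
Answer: $177500$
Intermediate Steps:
$K = 1420$ ($K = \left(-61 + 5 \left(-2\right)\right) \left(-125 + 105\right) = \left(-61 - 10\right) \left(-20\right) = \left(-71\right) \left(-20\right) = 1420$)
$125 K = 125 \cdot 1420 = 177500$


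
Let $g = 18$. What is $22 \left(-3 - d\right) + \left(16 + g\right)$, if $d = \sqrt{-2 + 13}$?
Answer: $-32 - 22 \sqrt{11} \approx -104.97$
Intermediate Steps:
$d = \sqrt{11} \approx 3.3166$
$22 \left(-3 - d\right) + \left(16 + g\right) = 22 \left(-3 - \sqrt{11}\right) + \left(16 + 18\right) = \left(-66 - 22 \sqrt{11}\right) + 34 = -32 - 22 \sqrt{11}$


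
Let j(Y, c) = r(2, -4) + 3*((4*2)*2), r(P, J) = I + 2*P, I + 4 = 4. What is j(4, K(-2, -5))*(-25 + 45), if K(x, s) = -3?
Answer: 1040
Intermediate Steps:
I = 0 (I = -4 + 4 = 0)
r(P, J) = 2*P (r(P, J) = 0 + 2*P = 2*P)
j(Y, c) = 52 (j(Y, c) = 2*2 + 3*((4*2)*2) = 4 + 3*(8*2) = 4 + 3*16 = 4 + 48 = 52)
j(4, K(-2, -5))*(-25 + 45) = 52*(-25 + 45) = 52*20 = 1040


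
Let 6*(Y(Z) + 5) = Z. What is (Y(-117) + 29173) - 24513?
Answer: 9271/2 ≈ 4635.5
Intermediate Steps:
Y(Z) = -5 + Z/6
(Y(-117) + 29173) - 24513 = ((-5 + (⅙)*(-117)) + 29173) - 24513 = ((-5 - 39/2) + 29173) - 24513 = (-49/2 + 29173) - 24513 = 58297/2 - 24513 = 9271/2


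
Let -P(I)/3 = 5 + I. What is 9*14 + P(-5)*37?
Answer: 126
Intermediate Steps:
P(I) = -15 - 3*I (P(I) = -3*(5 + I) = -15 - 3*I)
9*14 + P(-5)*37 = 9*14 + (-15 - 3*(-5))*37 = 126 + (-15 + 15)*37 = 126 + 0*37 = 126 + 0 = 126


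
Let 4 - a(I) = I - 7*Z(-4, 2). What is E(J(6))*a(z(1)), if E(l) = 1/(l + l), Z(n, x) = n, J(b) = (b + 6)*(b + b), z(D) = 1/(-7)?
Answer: -167/2016 ≈ -0.082837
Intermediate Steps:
z(D) = -⅐
J(b) = 2*b*(6 + b) (J(b) = (6 + b)*(2*b) = 2*b*(6 + b))
E(l) = 1/(2*l)
a(I) = -24 - I (a(I) = 4 - (I - 7*(-4)) = 4 - (I + 28) = 4 - (28 + I) = 4 + (-28 - I) = -24 - I)
E(J(6))*a(z(1)) = (1/(2*((2*6*(6 + 6)))))*(-24 - 1*(-⅐)) = (1/(2*((2*6*12))))*(-24 + ⅐) = ((½)/144)*(-167/7) = ((½)*(1/144))*(-167/7) = (1/288)*(-167/7) = -167/2016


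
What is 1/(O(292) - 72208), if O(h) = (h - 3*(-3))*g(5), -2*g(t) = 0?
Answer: -1/72208 ≈ -1.3849e-5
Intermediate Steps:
g(t) = 0 (g(t) = -½*0 = 0)
O(h) = 0 (O(h) = (h - 3*(-3))*0 = (h + 9)*0 = (9 + h)*0 = 0)
1/(O(292) - 72208) = 1/(0 - 72208) = 1/(-72208) = -1/72208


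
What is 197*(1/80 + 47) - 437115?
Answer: -34228283/80 ≈ -4.2785e+5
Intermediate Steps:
197*(1/80 + 47) - 437115 = 197*(3761/80) - 437115 = 740917/80 - 437115 = -34228283/80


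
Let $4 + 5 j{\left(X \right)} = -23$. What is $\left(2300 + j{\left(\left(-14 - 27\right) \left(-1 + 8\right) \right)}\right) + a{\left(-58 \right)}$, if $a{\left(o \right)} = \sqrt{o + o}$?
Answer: $\frac{11473}{5} + 2 i \sqrt{29} \approx 2294.6 + 10.77 i$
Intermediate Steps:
$j{\left(X \right)} = - \frac{27}{5}$ ($j{\left(X \right)} = - \frac{4}{5} + \frac{1}{5} \left(-23\right) = - \frac{4}{5} - \frac{23}{5} = - \frac{27}{5}$)
$a{\left(o \right)} = \sqrt{2} \sqrt{o}$ ($a{\left(o \right)} = \sqrt{2 o} = \sqrt{2} \sqrt{o}$)
$\left(2300 + j{\left(\left(-14 - 27\right) \left(-1 + 8\right) \right)}\right) + a{\left(-58 \right)} = \left(2300 - \frac{27}{5}\right) + \sqrt{2} \sqrt{-58} = \frac{11473}{5} + \sqrt{2} i \sqrt{58} = \frac{11473}{5} + 2 i \sqrt{29}$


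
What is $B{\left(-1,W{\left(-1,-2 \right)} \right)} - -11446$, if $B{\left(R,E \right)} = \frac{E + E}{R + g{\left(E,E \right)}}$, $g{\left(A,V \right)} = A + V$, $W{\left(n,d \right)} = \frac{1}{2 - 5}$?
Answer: $\frac{57232}{5} \approx 11446.0$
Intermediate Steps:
$W{\left(n,d \right)} = - \frac{1}{3}$ ($W{\left(n,d \right)} = \frac{1}{-3} = - \frac{1}{3}$)
$B{\left(R,E \right)} = \frac{2 E}{R + 2 E}$ ($B{\left(R,E \right)} = \frac{E + E}{R + \left(E + E\right)} = \frac{2 E}{R + 2 E}$)
$B{\left(-1,W{\left(-1,-2 \right)} \right)} - -11446 = 2 \left(- \frac{1}{3}\right) \frac{1}{-1 + 2 \left(- \frac{1}{3}\right)} - -11446 = 2 \left(- \frac{1}{3}\right) \frac{1}{-1 - \frac{2}{3}} + 11446 = 2 \left(- \frac{1}{3}\right) \frac{1}{- \frac{5}{3}} + 11446 = 2 \left(- \frac{1}{3}\right) \left(- \frac{3}{5}\right) + 11446 = \frac{2}{5} + 11446 = \frac{57232}{5}$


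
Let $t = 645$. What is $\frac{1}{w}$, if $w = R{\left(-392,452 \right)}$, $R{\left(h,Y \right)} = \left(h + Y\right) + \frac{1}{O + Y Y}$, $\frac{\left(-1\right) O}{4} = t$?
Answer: $\frac{201724}{12103441} \approx 0.016667$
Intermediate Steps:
$O = -2580$ ($O = \left(-4\right) 645 = -2580$)
$R{\left(h,Y \right)} = Y + h + \frac{1}{-2580 + Y^{2}}$ ($R{\left(h,Y \right)} = \left(h + Y\right) + \frac{1}{-2580 + Y Y} = \left(Y + h\right) + \frac{1}{-2580 + Y^{2}} = Y + h + \frac{1}{-2580 + Y^{2}}$)
$w = \frac{12103441}{201724}$ ($w = \frac{1 + 452^{3} - 1166160 - -1011360 - 392 \cdot 452^{2}}{-2580 + 452^{2}} = \frac{1 + 92345408 - 1166160 + 1011360 - 80087168}{-2580 + 204304} = \frac{1 + 92345408 - 1166160 + 1011360 - 80087168}{201724} = \frac{1}{201724} \cdot 12103441 = \frac{12103441}{201724} \approx 60.0$)
$\frac{1}{w} = \frac{1}{\frac{12103441}{201724}} = \frac{201724}{12103441}$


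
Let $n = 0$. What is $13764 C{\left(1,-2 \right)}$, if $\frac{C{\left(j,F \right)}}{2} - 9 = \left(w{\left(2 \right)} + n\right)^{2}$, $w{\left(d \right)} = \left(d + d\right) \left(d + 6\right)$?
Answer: $28436424$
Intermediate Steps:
$w{\left(d \right)} = 2 d \left(6 + d\right)$
$C{\left(j,F \right)} = 2066$ ($C{\left(j,F \right)} = 18 + 2 \left(2 \cdot 2 \left(6 + 2\right) + 0\right)^{2} = 18 + 2 \left(2 \cdot 2 \cdot 8 + 0\right)^{2} = 18 + 2 \left(32 + 0\right)^{2} = 18 + 2 \cdot 32^{2} = 18 + 2 \cdot 1024 = 18 + 2048 = 2066$)
$13764 C{\left(1,-2 \right)} = 13764 \cdot 2066 = 28436424$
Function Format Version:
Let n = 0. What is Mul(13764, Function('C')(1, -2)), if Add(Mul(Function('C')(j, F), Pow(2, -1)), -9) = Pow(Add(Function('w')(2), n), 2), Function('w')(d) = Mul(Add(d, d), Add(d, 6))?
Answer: 28436424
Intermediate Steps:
Function('w')(d) = Mul(2, d, Add(6, d)) (Function('w')(d) = Mul(Mul(2, d), Add(6, d)) = Mul(2, d, Add(6, d)))
Function('C')(j, F) = 2066 (Function('C')(j, F) = Add(18, Mul(2, Pow(Add(Mul(2, 2, Add(6, 2)), 0), 2))) = Add(18, Mul(2, Pow(Add(Mul(2, 2, 8), 0), 2))) = Add(18, Mul(2, Pow(Add(32, 0), 2))) = Add(18, Mul(2, Pow(32, 2))) = Add(18, Mul(2, 1024)) = Add(18, 2048) = 2066)
Mul(13764, Function('C')(1, -2)) = Mul(13764, 2066) = 28436424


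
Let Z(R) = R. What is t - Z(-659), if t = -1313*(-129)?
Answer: 170036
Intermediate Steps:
t = 169377
t - Z(-659) = 169377 - 1*(-659) = 169377 + 659 = 170036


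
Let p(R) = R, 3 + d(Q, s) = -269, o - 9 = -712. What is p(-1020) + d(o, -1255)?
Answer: -1292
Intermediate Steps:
o = -703 (o = 9 - 712 = -703)
d(Q, s) = -272 (d(Q, s) = -3 - 269 = -272)
p(-1020) + d(o, -1255) = -1020 - 272 = -1292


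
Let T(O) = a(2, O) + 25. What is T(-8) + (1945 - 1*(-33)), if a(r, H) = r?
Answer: 2005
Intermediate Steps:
T(O) = 27 (T(O) = 2 + 25 = 27)
T(-8) + (1945 - 1*(-33)) = 27 + (1945 - 1*(-33)) = 27 + (1945 + 33) = 27 + 1978 = 2005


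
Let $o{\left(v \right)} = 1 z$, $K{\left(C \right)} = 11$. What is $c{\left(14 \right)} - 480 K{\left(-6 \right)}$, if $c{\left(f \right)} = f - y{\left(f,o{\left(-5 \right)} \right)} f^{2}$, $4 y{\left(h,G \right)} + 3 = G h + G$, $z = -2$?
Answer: $-3649$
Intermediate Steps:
$o{\left(v \right)} = -2$ ($o{\left(v \right)} = 1 \left(-2\right) = -2$)
$y{\left(h,G \right)} = - \frac{3}{4} + \frac{G}{4} + \frac{G h}{4}$ ($y{\left(h,G \right)} = - \frac{3}{4} + \frac{G h + G}{4} = - \frac{3}{4} + \frac{G + G h}{4} = - \frac{3}{4} + \left(\frac{G}{4} + \frac{G h}{4}\right) = - \frac{3}{4} + \frac{G}{4} + \frac{G h}{4}$)
$c{\left(f \right)} = f - f^{2} \left(- \frac{5}{4} - \frac{f}{2}\right)$ ($c{\left(f \right)} = f - \left(- \frac{3}{4} + \frac{1}{4} \left(-2\right) + \frac{1}{4} \left(-2\right) f\right) f^{2} = f - \left(- \frac{3}{4} - \frac{1}{2} - \frac{f}{2}\right) f^{2} = f - \left(- \frac{5}{4} - \frac{f}{2}\right) f^{2} = f - f^{2} \left(- \frac{5}{4} - \frac{f}{2}\right)$)
$c{\left(14 \right)} - 480 K{\left(-6 \right)} = \frac{1}{4} \cdot 14 \left(4 + 2 \cdot 14^{2} + 5 \cdot 14\right) - 5280 = \frac{1}{4} \cdot 14 \left(4 + 2 \cdot 196 + 70\right) - 5280 = \frac{1}{4} \cdot 14 \left(4 + 392 + 70\right) - 5280 = \frac{1}{4} \cdot 14 \cdot 466 - 5280 = 1631 - 5280 = -3649$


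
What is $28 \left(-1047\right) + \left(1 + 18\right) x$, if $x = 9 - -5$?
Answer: $-29050$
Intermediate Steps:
$x = 14$ ($x = 9 + 5 = 14$)
$28 \left(-1047\right) + \left(1 + 18\right) x = 28 \left(-1047\right) + \left(1 + 18\right) 14 = -29316 + 19 \cdot 14 = -29316 + 266 = -29050$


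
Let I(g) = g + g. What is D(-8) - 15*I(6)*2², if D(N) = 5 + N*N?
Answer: -651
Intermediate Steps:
I(g) = 2*g
D(N) = 5 + N²
D(-8) - 15*I(6)*2² = (5 + (-8)²) - 15*(2*6)*2² = (5 + 64) - 15*12*4 = 69 - 180*4 = 69 - 1*720 = 69 - 720 = -651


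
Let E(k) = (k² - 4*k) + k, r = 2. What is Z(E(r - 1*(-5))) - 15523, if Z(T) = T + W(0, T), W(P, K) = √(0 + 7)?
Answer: -15495 + √7 ≈ -15492.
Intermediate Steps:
W(P, K) = √7
E(k) = k² - 3*k
Z(T) = T + √7
Z(E(r - 1*(-5))) - 15523 = ((2 - 1*(-5))*(-3 + (2 - 1*(-5))) + √7) - 15523 = ((2 + 5)*(-3 + (2 + 5)) + √7) - 15523 = (7*(-3 + 7) + √7) - 15523 = (7*4 + √7) - 15523 = (28 + √7) - 15523 = -15495 + √7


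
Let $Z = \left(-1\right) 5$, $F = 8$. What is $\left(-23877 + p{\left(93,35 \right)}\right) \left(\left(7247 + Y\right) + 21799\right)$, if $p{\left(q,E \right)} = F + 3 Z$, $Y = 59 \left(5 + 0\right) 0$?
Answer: $-693734664$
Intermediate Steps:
$Z = -5$
$Y = 0$ ($Y = 59 \cdot 5 \cdot 0 = 59 \cdot 0 = 0$)
$p{\left(q,E \right)} = -7$ ($p{\left(q,E \right)} = 8 + 3 \left(-5\right) = 8 - 15 = -7$)
$\left(-23877 + p{\left(93,35 \right)}\right) \left(\left(7247 + Y\right) + 21799\right) = \left(-23877 - 7\right) \left(\left(7247 + 0\right) + 21799\right) = - 23884 \left(7247 + 21799\right) = \left(-23884\right) 29046 = -693734664$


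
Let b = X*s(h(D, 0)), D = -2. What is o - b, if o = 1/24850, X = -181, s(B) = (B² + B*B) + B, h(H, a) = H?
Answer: 26987101/24850 ≈ 1086.0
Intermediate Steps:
s(B) = B + 2*B² (s(B) = (B² + B²) + B = 2*B² + B = B + 2*B²)
o = 1/24850 ≈ 4.0241e-5
b = -1086 (b = -(-362)*(1 + 2*(-2)) = -(-362)*(1 - 4) = -(-362)*(-3) = -181*6 = -1086)
o - b = 1/24850 - 1*(-1086) = 1/24850 + 1086 = 26987101/24850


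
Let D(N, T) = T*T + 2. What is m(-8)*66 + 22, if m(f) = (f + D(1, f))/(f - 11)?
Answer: -3410/19 ≈ -179.47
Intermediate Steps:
D(N, T) = 2 + T² (D(N, T) = T² + 2 = 2 + T²)
m(f) = (2 + f + f²)/(-11 + f) (m(f) = (f + (2 + f²))/(f - 11) = (2 + f + f²)/(-11 + f))
m(-8)*66 + 22 = ((2 - 8 + (-8)²)/(-11 - 8))*66 + 22 = ((2 - 8 + 64)/(-19))*66 + 22 = -1/19*58*66 + 22 = -58/19*66 + 22 = -3828/19 + 22 = -3410/19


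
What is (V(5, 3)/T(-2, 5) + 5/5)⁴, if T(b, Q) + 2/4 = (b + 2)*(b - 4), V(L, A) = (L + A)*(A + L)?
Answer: 260144641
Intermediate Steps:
V(L, A) = (A + L)² (V(L, A) = (A + L)*(A + L) = (A + L)²)
T(b, Q) = -½ + (-4 + b)*(2 + b) (T(b, Q) = -½ + (b + 2)*(b - 4) = -½ + (2 + b)*(-4 + b) = -½ + (-4 + b)*(2 + b))
(V(5, 3)/T(-2, 5) + 5/5)⁴ = ((3 + 5)²/(-17/2 + (-2)² - 2*(-2)) + 5/5)⁴ = (8²/(-17/2 + 4 + 4) + 5*(⅕))⁴ = (64/(-½) + 1)⁴ = (64*(-2) + 1)⁴ = (-128 + 1)⁴ = (-127)⁴ = 260144641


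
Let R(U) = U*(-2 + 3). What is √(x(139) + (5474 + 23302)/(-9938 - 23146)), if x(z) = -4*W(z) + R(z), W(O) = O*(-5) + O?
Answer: √17954667501/2757 ≈ 48.602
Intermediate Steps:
W(O) = -4*O (W(O) = -5*O + O = -4*O)
R(U) = U (R(U) = U*1 = U)
x(z) = 17*z (x(z) = -(-16)*z + z = 16*z + z = 17*z)
√(x(139) + (5474 + 23302)/(-9938 - 23146)) = √(17*139 + (5474 + 23302)/(-9938 - 23146)) = √(2363 + 28776/(-33084)) = √(2363 + 28776*(-1/33084)) = √(2363 - 2398/2757) = √(6512393/2757) = √17954667501/2757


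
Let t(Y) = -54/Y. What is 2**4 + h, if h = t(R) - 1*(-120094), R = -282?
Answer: 5645179/47 ≈ 1.2011e+5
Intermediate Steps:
h = 5644427/47 (h = -54/(-282) - 1*(-120094) = -54*(-1/282) + 120094 = 9/47 + 120094 = 5644427/47 ≈ 1.2009e+5)
2**4 + h = 2**4 + 5644427/47 = 16 + 5644427/47 = 5645179/47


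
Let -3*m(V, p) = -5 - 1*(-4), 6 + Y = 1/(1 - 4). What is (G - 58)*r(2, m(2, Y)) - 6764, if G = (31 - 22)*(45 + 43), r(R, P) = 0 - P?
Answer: -21026/3 ≈ -7008.7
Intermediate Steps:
Y = -19/3 (Y = -6 + 1/(1 - 4) = -6 + 1/(-3) = -6 - ⅓ = -19/3 ≈ -6.3333)
m(V, p) = ⅓ (m(V, p) = -(-5 - 1*(-4))/3 = -(-5 + 4)/3 = -⅓*(-1) = ⅓)
r(R, P) = -P
G = 792 (G = 9*88 = 792)
(G - 58)*r(2, m(2, Y)) - 6764 = (792 - 58)*(-1*⅓) - 6764 = 734*(-⅓) - 6764 = -734/3 - 6764 = -21026/3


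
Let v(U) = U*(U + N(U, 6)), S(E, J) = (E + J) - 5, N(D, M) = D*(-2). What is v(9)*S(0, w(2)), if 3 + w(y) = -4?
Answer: 972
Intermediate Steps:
N(D, M) = -2*D
w(y) = -7 (w(y) = -3 - 4 = -7)
S(E, J) = -5 + E + J
v(U) = -U² (v(U) = U*(U - 2*U) = U*(-U) = -U²)
v(9)*S(0, w(2)) = (-1*9²)*(-5 + 0 - 7) = -1*81*(-12) = -81*(-12) = 972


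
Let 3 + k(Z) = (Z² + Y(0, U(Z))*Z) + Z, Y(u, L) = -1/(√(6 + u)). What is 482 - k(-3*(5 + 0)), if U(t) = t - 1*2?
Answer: 275 - 5*√6/2 ≈ 268.88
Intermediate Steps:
U(t) = -2 + t (U(t) = t - 2 = -2 + t)
Y(u, L) = -1/√(6 + u)
k(Z) = -3 + Z + Z² - Z*√6/6 (k(Z) = -3 + ((Z² + (-1/√(6 + 0))*Z) + Z) = -3 + ((Z² + (-1/√6)*Z) + Z) = -3 + ((Z² + (-√6/6)*Z) + Z) = -3 + ((Z² - Z*√6/6) + Z) = -3 + (Z + Z² - Z*√6/6) = -3 + Z + Z² - Z*√6/6)
482 - k(-3*(5 + 0)) = 482 - (-3 - 3*(5 + 0) + (-3*(5 + 0))² - (-3*(5 + 0))*√6/6) = 482 - (-3 - 3*5 + (-3*5)² - (-3*5)*√6/6) = 482 - (-3 - 15 + (-15)² - ⅙*(-15)*√6) = 482 - (-3 - 15 + 225 + 5*√6/2) = 482 - (207 + 5*√6/2) = 482 + (-207 - 5*√6/2) = 275 - 5*√6/2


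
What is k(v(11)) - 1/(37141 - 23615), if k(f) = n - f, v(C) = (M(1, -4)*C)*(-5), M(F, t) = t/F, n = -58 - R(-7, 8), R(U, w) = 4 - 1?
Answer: -3800807/13526 ≈ -281.00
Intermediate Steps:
R(U, w) = 3
n = -61 (n = -58 - 1*3 = -58 - 3 = -61)
v(C) = 20*C (v(C) = ((-4/1)*C)*(-5) = ((-4*1)*C)*(-5) = -4*C*(-5) = 20*C)
k(f) = -61 - f
k(v(11)) - 1/(37141 - 23615) = (-61 - 20*11) - 1/(37141 - 23615) = (-61 - 1*220) - 1/13526 = (-61 - 220) - 1*1/13526 = -281 - 1/13526 = -3800807/13526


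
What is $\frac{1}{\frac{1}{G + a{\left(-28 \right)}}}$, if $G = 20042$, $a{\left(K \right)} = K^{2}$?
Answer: $20826$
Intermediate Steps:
$\frac{1}{\frac{1}{G + a{\left(-28 \right)}}} = \frac{1}{\frac{1}{20042 + \left(-28\right)^{2}}} = \frac{1}{\frac{1}{20042 + 784}} = \frac{1}{\frac{1}{20826}} = 20826$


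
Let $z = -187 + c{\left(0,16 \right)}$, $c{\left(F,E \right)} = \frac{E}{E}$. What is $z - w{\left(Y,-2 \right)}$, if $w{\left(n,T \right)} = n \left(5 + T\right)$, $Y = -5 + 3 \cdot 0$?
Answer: $-171$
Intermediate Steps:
$Y = -5$ ($Y = -5 + 0 = -5$)
$c{\left(F,E \right)} = 1$
$z = -186$ ($z = -187 + 1 = -186$)
$z - w{\left(Y,-2 \right)} = -186 - - 5 \left(5 - 2\right) = -186 - \left(-5\right) 3 = -186 - -15 = -186 + 15 = -171$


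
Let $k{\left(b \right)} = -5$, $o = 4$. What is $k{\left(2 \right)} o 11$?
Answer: $-220$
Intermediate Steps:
$k{\left(2 \right)} o 11 = \left(-5\right) 4 \cdot 11 = \left(-20\right) 11 = -220$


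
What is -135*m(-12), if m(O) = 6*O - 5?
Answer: 10395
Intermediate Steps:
m(O) = -5 + 6*O
-135*m(-12) = -135*(-5 + 6*(-12)) = -135*(-5 - 72) = -135*(-77) = 10395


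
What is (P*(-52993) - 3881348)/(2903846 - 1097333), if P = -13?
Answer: -3192439/1806513 ≈ -1.7672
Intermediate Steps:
(P*(-52993) - 3881348)/(2903846 - 1097333) = (-13*(-52993) - 3881348)/(2903846 - 1097333) = (688909 - 3881348)/1806513 = -3192439*1/1806513 = -3192439/1806513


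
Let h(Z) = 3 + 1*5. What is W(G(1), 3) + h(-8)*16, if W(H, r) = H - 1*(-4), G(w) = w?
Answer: 133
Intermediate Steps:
W(H, r) = 4 + H (W(H, r) = H + 4 = 4 + H)
h(Z) = 8 (h(Z) = 3 + 5 = 8)
W(G(1), 3) + h(-8)*16 = (4 + 1) + 8*16 = 5 + 128 = 133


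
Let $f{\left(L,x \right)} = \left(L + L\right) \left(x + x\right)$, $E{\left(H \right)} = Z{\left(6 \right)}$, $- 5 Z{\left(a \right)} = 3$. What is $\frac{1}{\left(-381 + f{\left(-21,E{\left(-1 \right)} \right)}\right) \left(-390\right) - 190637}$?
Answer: $- \frac{1}{61703} \approx -1.6207 \cdot 10^{-5}$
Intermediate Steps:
$Z{\left(a \right)} = - \frac{3}{5}$ ($Z{\left(a \right)} = \left(- \frac{1}{5}\right) 3 = - \frac{3}{5}$)
$E{\left(H \right)} = - \frac{3}{5}$
$f{\left(L,x \right)} = 4 L x$ ($f{\left(L,x \right)} = 2 L 2 x = 4 L x$)
$\frac{1}{\left(-381 + f{\left(-21,E{\left(-1 \right)} \right)}\right) \left(-390\right) - 190637} = \frac{1}{\left(-381 + 4 \left(-21\right) \left(- \frac{3}{5}\right)\right) \left(-390\right) - 190637} = \frac{1}{\left(-381 + \frac{252}{5}\right) \left(-390\right) - 190637} = \frac{1}{\left(- \frac{1653}{5}\right) \left(-390\right) - 190637} = \frac{1}{128934 - 190637} = \frac{1}{-61703} = - \frac{1}{61703}$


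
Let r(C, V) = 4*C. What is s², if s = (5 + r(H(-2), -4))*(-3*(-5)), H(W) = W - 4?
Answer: 81225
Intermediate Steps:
H(W) = -4 + W
s = -285 (s = (5 + 4*(-4 - 2))*(-3*(-5)) = (5 + 4*(-6))*15 = (5 - 24)*15 = -19*15 = -285)
s² = (-285)² = 81225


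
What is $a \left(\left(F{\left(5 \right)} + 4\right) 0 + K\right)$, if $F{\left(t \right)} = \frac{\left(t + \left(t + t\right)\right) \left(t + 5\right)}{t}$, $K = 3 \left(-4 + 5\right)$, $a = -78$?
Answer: $-234$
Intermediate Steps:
$K = 3$ ($K = 3 \cdot 1 = 3$)
$F{\left(t \right)} = 15 + 3 t$ ($F{\left(t \right)} = \frac{\left(t + 2 t\right) \left(5 + t\right)}{t} = \frac{3 t \left(5 + t\right)}{t} = 15 + 3 t$)
$a \left(\left(F{\left(5 \right)} + 4\right) 0 + K\right) = - 78 \left(\left(\left(15 + 3 \cdot 5\right) + 4\right) 0 + 3\right) = - 78 \left(\left(\left(15 + 15\right) + 4\right) 0 + 3\right) = - 78 \left(\left(30 + 4\right) 0 + 3\right) = - 78 \left(34 \cdot 0 + 3\right) = - 78 \left(0 + 3\right) = \left(-78\right) 3 = -234$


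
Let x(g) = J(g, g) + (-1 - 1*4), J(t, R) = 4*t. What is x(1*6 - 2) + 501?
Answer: 512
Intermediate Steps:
x(g) = -5 + 4*g (x(g) = 4*g + (-1 - 1*4) = 4*g + (-1 - 4) = 4*g - 5 = -5 + 4*g)
x(1*6 - 2) + 501 = (-5 + 4*(1*6 - 2)) + 501 = (-5 + 4*(6 - 2)) + 501 = (-5 + 4*4) + 501 = (-5 + 16) + 501 = 11 + 501 = 512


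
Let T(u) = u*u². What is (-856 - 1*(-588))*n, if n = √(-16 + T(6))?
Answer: -2680*√2 ≈ -3790.1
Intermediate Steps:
T(u) = u³
n = 10*√2 (n = √(-16 + 6³) = √(-16 + 216) = √200 = 10*√2 ≈ 14.142)
(-856 - 1*(-588))*n = (-856 - 1*(-588))*(10*√2) = (-856 + 588)*(10*√2) = -2680*√2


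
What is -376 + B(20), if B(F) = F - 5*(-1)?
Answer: -351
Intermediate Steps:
B(F) = 5 + F (B(F) = F - 1*(-5) = F + 5 = 5 + F)
-376 + B(20) = -376 + (5 + 20) = -376 + 25 = -351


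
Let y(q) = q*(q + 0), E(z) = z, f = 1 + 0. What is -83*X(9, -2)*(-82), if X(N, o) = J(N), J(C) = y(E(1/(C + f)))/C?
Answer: 3403/450 ≈ 7.5622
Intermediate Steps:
f = 1
y(q) = q² (y(q) = q*q = q²)
J(C) = 1/(C*(1 + C)²) (J(C) = (1/(C + 1))²/C = (1/(1 + C))²/C = 1/((1 + C)²*C) = 1/(C*(1 + C)²))
X(N, o) = 1/(N*(1 + N)²)
-83*X(9, -2)*(-82) = -83/(9*(1 + 9)²)*(-82) = -83/(9*10²)*(-82) = -83/(9*100)*(-82) = -83*1/900*(-82) = -83/900*(-82) = 3403/450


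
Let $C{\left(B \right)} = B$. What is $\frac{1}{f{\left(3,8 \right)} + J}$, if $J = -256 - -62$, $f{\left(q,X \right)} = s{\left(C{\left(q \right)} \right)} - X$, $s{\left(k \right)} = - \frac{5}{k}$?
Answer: $- \frac{3}{611} \approx -0.00491$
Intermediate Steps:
$f{\left(q,X \right)} = - X - \frac{5}{q}$ ($f{\left(q,X \right)} = - \frac{5}{q} - X = - X - \frac{5}{q}$)
$J = -194$ ($J = -256 + 62 = -194$)
$\frac{1}{f{\left(3,8 \right)} + J} = \frac{1}{\left(\left(-1\right) 8 - \frac{5}{3}\right) - 194} = \frac{1}{\left(-8 - \frac{5}{3}\right) - 194} = \frac{1}{- \frac{29}{3} - 194} = \frac{1}{- \frac{611}{3}} = - \frac{3}{611}$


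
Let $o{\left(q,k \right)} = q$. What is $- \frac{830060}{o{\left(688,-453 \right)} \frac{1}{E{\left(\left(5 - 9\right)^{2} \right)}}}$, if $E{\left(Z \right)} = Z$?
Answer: $- \frac{830060}{43} \approx -19304.0$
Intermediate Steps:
$- \frac{830060}{o{\left(688,-453 \right)} \frac{1}{E{\left(\left(5 - 9\right)^{2} \right)}}} = - \frac{830060}{688 \frac{1}{\left(5 - 9\right)^{2}}} = - \frac{830060}{688 \frac{1}{\left(-4\right)^{2}}} = - \frac{830060}{688 \cdot \frac{1}{16}} = - \frac{830060}{43}$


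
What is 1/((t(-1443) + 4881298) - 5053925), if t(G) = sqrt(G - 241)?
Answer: -172627/29800082813 - 2*I*sqrt(421)/29800082813 ≈ -5.7928e-6 - 1.3771e-9*I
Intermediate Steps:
t(G) = sqrt(-241 + G)
1/((t(-1443) + 4881298) - 5053925) = 1/((sqrt(-241 - 1443) + 4881298) - 5053925) = 1/((sqrt(-1684) + 4881298) - 5053925) = 1/((2*I*sqrt(421) + 4881298) - 5053925) = 1/((4881298 + 2*I*sqrt(421)) - 5053925) = 1/(-172627 + 2*I*sqrt(421))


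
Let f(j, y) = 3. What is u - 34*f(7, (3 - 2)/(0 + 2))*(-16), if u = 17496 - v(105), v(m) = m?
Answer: 19023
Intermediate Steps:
u = 17391 (u = 17496 - 1*105 = 17496 - 105 = 17391)
u - 34*f(7, (3 - 2)/(0 + 2))*(-16) = 17391 - 34*3*(-16) = 17391 - 102*(-16) = 17391 - 1*(-1632) = 17391 + 1632 = 19023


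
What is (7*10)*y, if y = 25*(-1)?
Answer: -1750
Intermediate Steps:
y = -25
(7*10)*y = (7*10)*(-25) = 70*(-25) = -1750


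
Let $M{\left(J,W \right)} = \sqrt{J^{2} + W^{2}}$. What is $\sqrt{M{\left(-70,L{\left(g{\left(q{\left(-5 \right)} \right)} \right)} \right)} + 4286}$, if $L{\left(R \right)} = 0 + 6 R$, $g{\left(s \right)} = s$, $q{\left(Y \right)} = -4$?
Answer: $2 \sqrt{1090} \approx 66.03$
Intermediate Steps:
$L{\left(R \right)} = 6 R$
$\sqrt{M{\left(-70,L{\left(g{\left(q{\left(-5 \right)} \right)} \right)} \right)} + 4286} = \sqrt{\sqrt{\left(-70\right)^{2} + \left(6 \left(-4\right)\right)^{2}} + 4286} = \sqrt{\sqrt{4900 + \left(-24\right)^{2}} + 4286} = \sqrt{\sqrt{4900 + 576} + 4286} = \sqrt{\sqrt{5476} + 4286} = \sqrt{74 + 4286} = \sqrt{4360} = 2 \sqrt{1090}$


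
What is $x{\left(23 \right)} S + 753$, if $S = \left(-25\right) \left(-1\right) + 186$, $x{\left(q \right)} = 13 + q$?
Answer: $8349$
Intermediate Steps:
$S = 211$ ($S = 25 + 186 = 211$)
$x{\left(23 \right)} S + 753 = \left(13 + 23\right) 211 + 753 = 36 \cdot 211 + 753 = 7596 + 753 = 8349$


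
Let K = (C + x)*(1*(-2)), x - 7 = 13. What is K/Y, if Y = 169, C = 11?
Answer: -62/169 ≈ -0.36686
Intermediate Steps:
x = 20 (x = 7 + 13 = 20)
K = -62 (K = (11 + 20)*(1*(-2)) = 31*(-2) = -62)
K/Y = -62/169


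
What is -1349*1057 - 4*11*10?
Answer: -1426333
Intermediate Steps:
-1349*1057 - 4*11*10 = -1425893 - 44*10 = -1425893 - 440 = -1426333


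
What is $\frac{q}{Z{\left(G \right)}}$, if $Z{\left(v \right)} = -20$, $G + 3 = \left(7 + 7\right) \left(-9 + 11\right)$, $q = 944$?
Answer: $- \frac{236}{5} \approx -47.2$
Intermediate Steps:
$G = 25$ ($G = -3 + \left(7 + 7\right) \left(-9 + 11\right) = -3 + 14 \cdot 2 = -3 + 28 = 25$)
$\frac{q}{Z{\left(G \right)}} = \frac{944}{-20} = 944 \left(- \frac{1}{20}\right) = - \frac{236}{5}$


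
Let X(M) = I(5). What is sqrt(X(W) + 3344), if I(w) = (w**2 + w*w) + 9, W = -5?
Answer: sqrt(3403) ≈ 58.335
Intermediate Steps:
I(w) = 9 + 2*w**2 (I(w) = (w**2 + w**2) + 9 = 2*w**2 + 9 = 9 + 2*w**2)
X(M) = 59 (X(M) = 9 + 2*5**2 = 9 + 2*25 = 9 + 50 = 59)
sqrt(X(W) + 3344) = sqrt(59 + 3344) = sqrt(3403)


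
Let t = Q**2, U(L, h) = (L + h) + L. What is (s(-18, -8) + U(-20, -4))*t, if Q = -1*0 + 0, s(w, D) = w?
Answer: 0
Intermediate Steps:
U(L, h) = h + 2*L
Q = 0 (Q = 0 + 0 = 0)
t = 0 (t = 0**2 = 0)
(s(-18, -8) + U(-20, -4))*t = (-18 + (-4 + 2*(-20)))*0 = (-18 + (-4 - 40))*0 = (-18 - 44)*0 = -62*0 = 0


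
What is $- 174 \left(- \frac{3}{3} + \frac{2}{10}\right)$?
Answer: $\frac{696}{5} \approx 139.2$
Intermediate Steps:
$- 174 \left(- \frac{3}{3} + \frac{2}{10}\right) = - 174 \left(\left(-3\right) \frac{1}{3} + 2 \cdot \frac{1}{10}\right) = - 174 \left(-1 + \frac{1}{5}\right) = \left(-174\right) \left(- \frac{4}{5}\right) = \frac{696}{5}$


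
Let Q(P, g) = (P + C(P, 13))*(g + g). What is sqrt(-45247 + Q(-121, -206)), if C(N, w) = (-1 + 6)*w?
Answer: 5*I*sqrt(887) ≈ 148.91*I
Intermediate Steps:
C(N, w) = 5*w
Q(P, g) = 2*g*(65 + P) (Q(P, g) = (P + 5*13)*(g + g) = (P + 65)*(2*g) = (65 + P)*(2*g) = 2*g*(65 + P))
sqrt(-45247 + Q(-121, -206)) = sqrt(-45247 + 2*(-206)*(65 - 121)) = sqrt(-45247 + 2*(-206)*(-56)) = sqrt(-45247 + 23072) = sqrt(-22175) = 5*I*sqrt(887)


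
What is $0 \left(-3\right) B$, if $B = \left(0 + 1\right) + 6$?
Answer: $0$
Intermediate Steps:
$B = 7$ ($B = 1 + 6 = 7$)
$0 \left(-3\right) B = 0 \left(-3\right) 7 = 0 \cdot 7 = 0$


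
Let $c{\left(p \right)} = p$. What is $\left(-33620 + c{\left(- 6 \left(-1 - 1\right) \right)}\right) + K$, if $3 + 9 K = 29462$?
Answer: $- \frac{273013}{9} \approx -30335.0$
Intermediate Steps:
$K = \frac{29459}{9}$ ($K = - \frac{1}{3} + \frac{1}{9} \cdot 29462 = - \frac{1}{3} + \frac{29462}{9} = \frac{29459}{9} \approx 3273.2$)
$\left(-33620 + c{\left(- 6 \left(-1 - 1\right) \right)}\right) + K = \left(-33620 - 6 \left(-1 - 1\right)\right) + \frac{29459}{9} = \left(-33620 - -12\right) + \frac{29459}{9} = \left(-33620 + 12\right) + \frac{29459}{9} = -33608 + \frac{29459}{9} = - \frac{273013}{9}$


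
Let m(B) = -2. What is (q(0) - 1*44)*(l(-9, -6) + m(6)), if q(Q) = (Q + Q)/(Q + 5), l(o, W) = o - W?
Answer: 220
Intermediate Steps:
q(Q) = 2*Q/(5 + Q) (q(Q) = (2*Q)/(5 + Q) = 2*Q/(5 + Q))
(q(0) - 1*44)*(l(-9, -6) + m(6)) = (2*0/(5 + 0) - 1*44)*((-9 - 1*(-6)) - 2) = (2*0/5 - 44)*((-9 + 6) - 2) = (2*0*(⅕) - 44)*(-3 - 2) = (0 - 44)*(-5) = -44*(-5) = 220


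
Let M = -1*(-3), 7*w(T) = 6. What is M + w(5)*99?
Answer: 615/7 ≈ 87.857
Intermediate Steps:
w(T) = 6/7 (w(T) = (⅐)*6 = 6/7)
M = 3
M + w(5)*99 = 3 + (6/7)*99 = 3 + 594/7 = 615/7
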